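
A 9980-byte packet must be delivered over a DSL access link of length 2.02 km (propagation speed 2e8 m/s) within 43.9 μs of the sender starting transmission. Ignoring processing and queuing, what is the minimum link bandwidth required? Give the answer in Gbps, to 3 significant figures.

L = 79840 bits.
Propagation delay = 2020 / 200000000 = 10.1 μs.
Transmission budget = 43.9 − 10.1 = 33.8 μs.
R ≥ L / t_tx = 79840 bits / 3.38e-05 s = 2.36 Gbps.

2.36 Gbps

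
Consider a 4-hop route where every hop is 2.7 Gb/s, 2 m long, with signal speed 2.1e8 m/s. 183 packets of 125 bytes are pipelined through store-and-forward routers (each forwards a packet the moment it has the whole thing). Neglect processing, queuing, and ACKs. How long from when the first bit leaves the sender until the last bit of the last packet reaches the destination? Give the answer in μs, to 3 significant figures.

68.9 μs

Per-hop transmission t_tx = L/R = 1000/2700000000 = 0.37037 μs.
Per-hop propagation t_prop = 2/210000000 = 0.00952381 μs.
Pipeline fill: first packet needs 4·t_tx to clear all hops; remaining 182 packets each add one t_tx.
Total = (4+183-1)·t_tx + 4·t_prop = 186·0.37037 + 4·0.00952381 = 68.9 μs.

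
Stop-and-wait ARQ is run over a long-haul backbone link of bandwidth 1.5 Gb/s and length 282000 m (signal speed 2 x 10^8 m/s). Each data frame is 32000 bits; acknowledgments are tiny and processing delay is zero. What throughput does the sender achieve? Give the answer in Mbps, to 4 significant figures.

11.26 Mbps

t_tx = L/R = 32000/1500000000 = 2.13333e-05 s.
t_prop = 282000/200000000 = 0.00141 s; RTT = 0.00282 s.
Cycle = t_tx + RTT = 0.00284133 s.
Throughput = L / cycle = 32000 / 0.00284133 = 11.26 Mbps.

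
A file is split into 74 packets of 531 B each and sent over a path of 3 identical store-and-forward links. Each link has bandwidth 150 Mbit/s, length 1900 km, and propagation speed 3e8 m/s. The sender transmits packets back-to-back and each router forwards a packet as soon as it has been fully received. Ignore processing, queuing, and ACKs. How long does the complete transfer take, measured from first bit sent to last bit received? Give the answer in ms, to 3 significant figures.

Per-hop transmission t_tx = L/R = 4248/150000000 = 0.02832 ms.
Per-hop propagation t_prop = 1900000/300000000 = 6.33333 ms.
Pipeline fill: first packet needs 3·t_tx to clear all hops; remaining 73 packets each add one t_tx.
Total = (3+74-1)·t_tx + 3·t_prop = 76·0.02832 + 3·6.33333 = 21.2 ms.

21.2 ms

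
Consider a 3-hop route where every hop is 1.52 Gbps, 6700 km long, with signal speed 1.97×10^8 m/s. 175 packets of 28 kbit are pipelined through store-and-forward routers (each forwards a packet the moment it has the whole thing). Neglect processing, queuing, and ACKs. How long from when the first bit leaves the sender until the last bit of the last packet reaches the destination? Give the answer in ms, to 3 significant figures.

Per-hop transmission t_tx = L/R = 28000/1520000000 = 0.0184211 ms.
Per-hop propagation t_prop = 6700000/197000000 = 34.0102 ms.
Pipeline fill: first packet needs 3·t_tx to clear all hops; remaining 174 packets each add one t_tx.
Total = (3+175-1)·t_tx + 3·t_prop = 177·0.0184211 + 3·34.0102 = 105 ms.

105 ms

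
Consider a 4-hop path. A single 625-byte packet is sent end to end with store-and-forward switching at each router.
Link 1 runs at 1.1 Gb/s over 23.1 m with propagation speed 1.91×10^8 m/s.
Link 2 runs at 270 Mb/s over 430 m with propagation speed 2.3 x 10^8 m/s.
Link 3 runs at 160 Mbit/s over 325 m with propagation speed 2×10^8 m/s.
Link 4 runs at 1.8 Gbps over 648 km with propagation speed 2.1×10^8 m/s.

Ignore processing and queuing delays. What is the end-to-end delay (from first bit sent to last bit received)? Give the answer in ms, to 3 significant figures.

L = 625 × 8 = 5000 bits.
Transmission delays (L/R per hop): 0.00454545, 0.0185185, 0.03125, 0.00277778 ms; sum = 0.0570918 ms.
Propagation delays (d/s per hop): 0.000120942, 0.00186957, 0.001625, 3.08571 ms; sum = 3.08933 ms.
End-to-end = 3.15 ms.

3.15 ms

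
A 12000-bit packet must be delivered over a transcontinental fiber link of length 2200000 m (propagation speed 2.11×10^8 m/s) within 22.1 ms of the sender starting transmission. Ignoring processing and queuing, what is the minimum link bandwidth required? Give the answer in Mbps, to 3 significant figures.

Propagation delay = 2200000 / 211000000 = 10.4265 ms.
Transmission budget = 22.1 − 10.4265 = 11.6735 ms.
R ≥ L / t_tx = 12000 bits / 0.0116735 s = 1.03 Mbps.

1.03 Mbps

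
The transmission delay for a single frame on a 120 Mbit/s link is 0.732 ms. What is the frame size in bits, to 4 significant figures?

87840 bits

L = R × t_tx = 120000000 b/s × 0.000732 s = 87840 bits.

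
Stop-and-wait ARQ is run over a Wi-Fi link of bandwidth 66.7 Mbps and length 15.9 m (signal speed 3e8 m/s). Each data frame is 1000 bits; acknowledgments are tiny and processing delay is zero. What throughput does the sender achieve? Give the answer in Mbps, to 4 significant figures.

t_tx = L/R = 1000/66700000 = 1.49925e-05 s.
t_prop = 15.9/300000000 = 5.3e-08 s; RTT = 1.06e-07 s.
Cycle = t_tx + RTT = 1.50985e-05 s.
Throughput = L / cycle = 1000 / 1.50985e-05 = 66.23 Mbps.

66.23 Mbps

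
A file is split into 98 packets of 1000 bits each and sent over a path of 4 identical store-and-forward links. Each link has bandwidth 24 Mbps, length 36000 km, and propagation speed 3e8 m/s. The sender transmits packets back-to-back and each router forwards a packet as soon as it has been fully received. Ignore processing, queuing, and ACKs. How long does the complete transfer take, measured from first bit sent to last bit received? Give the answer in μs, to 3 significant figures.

Per-hop transmission t_tx = L/R = 1000/24000000 = 41.6667 μs.
Per-hop propagation t_prop = 36000000/300000000 = 120000 μs.
Pipeline fill: first packet needs 4·t_tx to clear all hops; remaining 97 packets each add one t_tx.
Total = (4+98-1)·t_tx + 4·t_prop = 101·41.6667 + 4·120000 = 484000 μs.

484000 μs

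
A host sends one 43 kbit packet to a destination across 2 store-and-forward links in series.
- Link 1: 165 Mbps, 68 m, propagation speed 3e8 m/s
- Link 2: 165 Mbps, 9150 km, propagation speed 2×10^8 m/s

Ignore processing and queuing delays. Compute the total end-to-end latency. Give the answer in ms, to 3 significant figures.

L = 43000 bits.
Transmission delay per hop = L/R = 43000/165000000 = 0.260606 ms; 2 hops → 0.521212 ms.
Propagation delays (d/s per hop): 0.000226667, 45.75 ms; sum = 45.7502 ms.
End-to-end = 46.3 ms.

46.3 ms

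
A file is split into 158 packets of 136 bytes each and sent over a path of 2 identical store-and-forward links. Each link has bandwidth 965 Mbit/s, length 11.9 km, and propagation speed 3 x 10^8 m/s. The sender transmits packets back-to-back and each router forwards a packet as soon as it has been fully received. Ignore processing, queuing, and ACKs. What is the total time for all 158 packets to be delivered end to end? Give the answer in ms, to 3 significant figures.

0.259 ms

Per-hop transmission t_tx = L/R = 1088/965000000 = 0.00112746 ms.
Per-hop propagation t_prop = 11900/300000000 = 0.0396667 ms.
Pipeline fill: first packet needs 2·t_tx to clear all hops; remaining 157 packets each add one t_tx.
Total = (2+158-1)·t_tx + 2·t_prop = 159·0.00112746 + 2·0.0396667 = 0.259 ms.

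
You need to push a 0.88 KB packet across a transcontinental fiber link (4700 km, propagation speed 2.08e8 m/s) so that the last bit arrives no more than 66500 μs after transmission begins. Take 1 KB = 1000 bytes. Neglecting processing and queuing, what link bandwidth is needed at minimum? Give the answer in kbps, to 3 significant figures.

160 kbps

L = 7040 bits.
Propagation delay = 4700000 / 208000000 = 22596.2 μs.
Transmission budget = 66500 − 22596.2 = 43903.8 μs.
R ≥ L / t_tx = 7040 bits / 0.0439038 s = 160 kbps.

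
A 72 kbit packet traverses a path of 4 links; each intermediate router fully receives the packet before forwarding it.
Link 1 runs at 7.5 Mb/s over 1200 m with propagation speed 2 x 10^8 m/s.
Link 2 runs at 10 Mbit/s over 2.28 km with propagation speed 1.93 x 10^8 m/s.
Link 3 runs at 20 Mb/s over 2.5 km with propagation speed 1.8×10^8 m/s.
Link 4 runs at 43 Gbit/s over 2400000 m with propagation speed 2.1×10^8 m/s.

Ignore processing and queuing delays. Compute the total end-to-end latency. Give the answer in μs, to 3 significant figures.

31900 μs

L = 72000 bits.
Transmission delays (L/R per hop): 9600, 7200, 3600, 1.67442 μs; sum = 20401.7 μs.
Propagation delays (d/s per hop): 6, 11.8135, 13.8889, 11428.6 μs; sum = 11460.3 μs.
End-to-end = 31900 μs.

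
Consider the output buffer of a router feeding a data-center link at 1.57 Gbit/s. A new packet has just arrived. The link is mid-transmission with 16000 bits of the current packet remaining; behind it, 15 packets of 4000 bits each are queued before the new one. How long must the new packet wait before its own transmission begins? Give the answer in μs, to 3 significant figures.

48.4 μs

Each queued packet: L/R = 4000/1570000000 = 2.54777 μs.
15 queued → 38.2166 μs.
Plus remaining 16000 bits of current packet: 10.1911 μs.
Queuing delay = 48.4 μs.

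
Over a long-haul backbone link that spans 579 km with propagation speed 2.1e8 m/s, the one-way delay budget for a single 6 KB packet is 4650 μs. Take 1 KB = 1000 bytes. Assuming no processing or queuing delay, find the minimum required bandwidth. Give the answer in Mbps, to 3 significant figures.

L = 48000 bits.
Propagation delay = 579000 / 210000000 = 2757.14 μs.
Transmission budget = 4650 − 2757.14 = 1892.86 μs.
R ≥ L / t_tx = 48000 bits / 0.00189286 s = 25.4 Mbps.

25.4 Mbps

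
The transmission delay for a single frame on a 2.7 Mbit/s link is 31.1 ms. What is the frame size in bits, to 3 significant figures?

84000 bits

L = R × t_tx = 2700000 b/s × 0.0311 s = 83970 bits.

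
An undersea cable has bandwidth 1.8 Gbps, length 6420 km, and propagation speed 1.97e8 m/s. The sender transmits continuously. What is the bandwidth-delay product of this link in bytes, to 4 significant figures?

Propagation delay = 6420000 / 197000000 = 0.0325888 s.
BDP = R × t_prop = 1800000000 × 0.0325888 = 58659900 bits.
In bytes: 58659900/8 = 7332000 bytes.

7332000 bytes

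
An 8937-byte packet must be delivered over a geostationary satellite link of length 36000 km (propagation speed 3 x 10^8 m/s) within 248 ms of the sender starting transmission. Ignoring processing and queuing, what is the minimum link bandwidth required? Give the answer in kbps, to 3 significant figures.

L = 71496 bits.
Propagation delay = 36000000 / 300000000 = 120 ms.
Transmission budget = 248 − 120 = 128 ms.
R ≥ L / t_tx = 71496 bits / 0.128 s = 559 kbps.

559 kbps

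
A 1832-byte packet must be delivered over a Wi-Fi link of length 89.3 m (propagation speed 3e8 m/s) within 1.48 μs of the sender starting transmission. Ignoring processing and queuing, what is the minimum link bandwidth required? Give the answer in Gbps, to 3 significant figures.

L = 14656 bits.
Propagation delay = 89.3 / 300000000 = 0.297667 μs.
Transmission budget = 1.48 − 0.297667 = 1.18233 μs.
R ≥ L / t_tx = 14656 bits / 1.18233e-06 s = 12.4 Gbps.

12.4 Gbps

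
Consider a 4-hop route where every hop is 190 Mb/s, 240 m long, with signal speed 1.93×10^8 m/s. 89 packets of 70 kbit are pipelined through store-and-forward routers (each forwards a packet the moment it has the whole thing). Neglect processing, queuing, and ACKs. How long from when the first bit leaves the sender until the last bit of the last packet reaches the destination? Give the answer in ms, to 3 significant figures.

33.9 ms

Per-hop transmission t_tx = L/R = 70000/190000000 = 0.368421 ms.
Per-hop propagation t_prop = 240/193000000 = 0.00124352 ms.
Pipeline fill: first packet needs 4·t_tx to clear all hops; remaining 88 packets each add one t_tx.
Total = (4+89-1)·t_tx + 4·t_prop = 92·0.368421 + 4·0.00124352 = 33.9 ms.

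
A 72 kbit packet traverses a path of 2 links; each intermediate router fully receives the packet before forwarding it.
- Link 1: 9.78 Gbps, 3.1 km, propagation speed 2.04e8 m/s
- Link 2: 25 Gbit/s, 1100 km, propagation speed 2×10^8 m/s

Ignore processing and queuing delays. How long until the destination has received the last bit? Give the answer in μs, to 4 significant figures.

5525 μs

L = 72000 bits.
Transmission delays (L/R per hop): 7.36196, 2.88 μs; sum = 10.242 μs.
Propagation delays (d/s per hop): 15.1961, 5500 μs; sum = 5515.2 μs.
End-to-end = 5525 μs.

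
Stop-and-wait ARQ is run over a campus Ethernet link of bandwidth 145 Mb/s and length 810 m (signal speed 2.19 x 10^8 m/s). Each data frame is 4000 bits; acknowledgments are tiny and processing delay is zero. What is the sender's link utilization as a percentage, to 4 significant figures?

t_tx = L/R = 4000/145000000 = 2.75862e-05 s.
t_prop = 810/219000000 = 3.69863e-06 s; RTT = 7.39726e-06 s.
Cycle = t_tx + RTT = 3.49835e-05 s.
Utilization = t_tx / cycle = 2.75862e-05/3.49835e-05 = 78.85 %.

78.85 %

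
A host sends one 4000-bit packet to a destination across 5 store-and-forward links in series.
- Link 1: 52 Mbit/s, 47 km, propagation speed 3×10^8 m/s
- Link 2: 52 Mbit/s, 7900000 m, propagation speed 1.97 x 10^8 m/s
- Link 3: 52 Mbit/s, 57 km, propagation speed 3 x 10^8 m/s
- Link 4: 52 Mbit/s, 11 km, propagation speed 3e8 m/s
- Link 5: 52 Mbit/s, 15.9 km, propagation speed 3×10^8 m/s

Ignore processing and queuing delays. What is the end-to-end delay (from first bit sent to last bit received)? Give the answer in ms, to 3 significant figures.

Transmission delay per hop = L/R = 4000/52000000 = 0.0769231 ms; 5 hops → 0.384615 ms.
Propagation delays (d/s per hop): 0.156667, 40.1015, 0.19, 0.0366667, 0.053 ms; sum = 40.5379 ms.
End-to-end = 40.9 ms.

40.9 ms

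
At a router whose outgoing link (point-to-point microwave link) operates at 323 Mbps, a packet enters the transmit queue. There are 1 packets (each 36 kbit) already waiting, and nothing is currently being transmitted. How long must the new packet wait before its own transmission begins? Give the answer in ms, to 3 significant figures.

Each queued packet: L/R = 36000/323000000 = 0.111455 ms.
1 queued → 0.111455 ms.
Queuing delay = 0.111 ms.

0.111 ms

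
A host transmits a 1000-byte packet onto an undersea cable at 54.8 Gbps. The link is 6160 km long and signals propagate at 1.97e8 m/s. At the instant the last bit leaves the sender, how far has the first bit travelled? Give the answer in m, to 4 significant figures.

t_tx = L/R = 8000/54800000000 = 1.45985e-07 s.
Distance = s × t_tx = 197000000 × 1.45985e-07 = 28.76 m.

28.76 m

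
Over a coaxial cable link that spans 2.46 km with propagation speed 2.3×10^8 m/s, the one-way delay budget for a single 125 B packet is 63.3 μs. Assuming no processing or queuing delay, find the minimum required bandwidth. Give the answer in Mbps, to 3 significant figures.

L = 1000 bits.
Propagation delay = 2460 / 2.3e+08 = 10.6957 μs.
Transmission budget = 63.3 − 10.6957 = 52.6043 μs.
R ≥ L / t_tx = 1000 bits / 5.26043e-05 s = 19.0 Mbps.

19.0 Mbps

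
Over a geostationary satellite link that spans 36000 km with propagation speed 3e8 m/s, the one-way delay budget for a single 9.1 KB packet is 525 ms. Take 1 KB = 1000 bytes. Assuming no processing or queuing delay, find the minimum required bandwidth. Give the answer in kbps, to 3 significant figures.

180 kbps

L = 72800 bits.
Propagation delay = 36000000 / 300000000 = 120 ms.
Transmission budget = 525 − 120 = 405 ms.
R ≥ L / t_tx = 72800 bits / 0.405 s = 180 kbps.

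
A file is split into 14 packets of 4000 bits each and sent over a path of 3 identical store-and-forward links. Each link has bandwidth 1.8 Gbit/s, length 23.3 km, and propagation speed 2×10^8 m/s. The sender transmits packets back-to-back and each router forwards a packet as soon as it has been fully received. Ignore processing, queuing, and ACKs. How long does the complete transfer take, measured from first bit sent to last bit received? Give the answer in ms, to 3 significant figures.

Per-hop transmission t_tx = L/R = 4000/1800000000 = 0.00222222 ms.
Per-hop propagation t_prop = 23300/200000000 = 0.1165 ms.
Pipeline fill: first packet needs 3·t_tx to clear all hops; remaining 13 packets each add one t_tx.
Total = (3+14-1)·t_tx + 3·t_prop = 16·0.00222222 + 3·0.1165 = 0.385 ms.

0.385 ms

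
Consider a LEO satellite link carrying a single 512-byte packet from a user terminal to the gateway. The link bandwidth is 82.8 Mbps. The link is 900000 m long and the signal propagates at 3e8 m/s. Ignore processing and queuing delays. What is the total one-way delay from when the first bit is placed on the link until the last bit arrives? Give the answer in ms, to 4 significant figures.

L = 512 × 8 = 4096 bits.
Transmission delay = L/R = 4096 / 82800000 = 0.0494686 ms.
Propagation delay = d/s = 900000 m / 300000000 m/s = 3 ms.
Total = 3.049 ms.

3.049 ms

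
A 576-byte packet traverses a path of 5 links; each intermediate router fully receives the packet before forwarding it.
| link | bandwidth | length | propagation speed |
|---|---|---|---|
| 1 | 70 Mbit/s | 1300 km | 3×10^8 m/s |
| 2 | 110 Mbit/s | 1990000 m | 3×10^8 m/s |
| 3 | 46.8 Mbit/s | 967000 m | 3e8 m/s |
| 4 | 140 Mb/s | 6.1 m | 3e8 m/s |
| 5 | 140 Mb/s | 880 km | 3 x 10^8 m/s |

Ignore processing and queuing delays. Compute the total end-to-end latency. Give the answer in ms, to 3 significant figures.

L = 576 × 8 = 4608 bits.
Transmission delays (L/R per hop): 0.0658286, 0.0418909, 0.0984615, 0.0329143, 0.0329143 ms; sum = 0.27201 ms.
Propagation delays (d/s per hop): 4.33333, 6.63333, 3.22333, 2.03333e-05, 2.93333 ms; sum = 17.1234 ms.
End-to-end = 17.4 ms.

17.4 ms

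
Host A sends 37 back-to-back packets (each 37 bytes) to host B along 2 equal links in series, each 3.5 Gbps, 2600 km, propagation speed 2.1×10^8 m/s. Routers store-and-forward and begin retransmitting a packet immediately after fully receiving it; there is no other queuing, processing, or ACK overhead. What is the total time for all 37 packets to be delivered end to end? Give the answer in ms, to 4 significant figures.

Per-hop transmission t_tx = L/R = 296/3500000000 = 8.45714e-05 ms.
Per-hop propagation t_prop = 2600000/210000000 = 12.381 ms.
Pipeline fill: first packet needs 2·t_tx to clear all hops; remaining 36 packets each add one t_tx.
Total = (2+37-1)·t_tx + 2·t_prop = 38·8.45714e-05 + 2·12.381 = 24.77 ms.

24.77 ms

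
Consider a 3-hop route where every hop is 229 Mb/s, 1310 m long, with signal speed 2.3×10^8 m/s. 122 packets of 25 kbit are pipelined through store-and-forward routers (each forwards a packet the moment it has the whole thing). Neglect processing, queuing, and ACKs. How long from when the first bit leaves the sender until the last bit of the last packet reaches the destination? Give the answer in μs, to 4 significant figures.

Per-hop transmission t_tx = L/R = 25000/229000000 = 109.17 μs.
Per-hop propagation t_prop = 1310/2.3e+08 = 5.69565 μs.
Pipeline fill: first packet needs 3·t_tx to clear all hops; remaining 121 packets each add one t_tx.
Total = (3+122-1)·t_tx + 3·t_prop = 124·109.17 + 3·5.69565 = 13550 μs.

13550 μs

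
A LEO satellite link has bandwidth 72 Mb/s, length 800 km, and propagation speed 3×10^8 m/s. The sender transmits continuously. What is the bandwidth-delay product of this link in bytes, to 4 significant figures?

24000 bytes

Propagation delay = 800000 / 300000000 = 0.00266667 s.
BDP = R × t_prop = 72000000 × 0.00266667 = 192000 bits.
In bytes: 192000/8 = 24000 bytes.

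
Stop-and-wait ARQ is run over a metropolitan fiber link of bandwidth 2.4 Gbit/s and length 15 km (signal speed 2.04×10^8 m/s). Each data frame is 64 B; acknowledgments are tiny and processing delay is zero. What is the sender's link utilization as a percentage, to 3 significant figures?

t_tx = L/R = 512/2400000000 = 2.13333e-07 s.
t_prop = 15000/204000000 = 7.35294e-05 s; RTT = 0.000147059 s.
Cycle = t_tx + RTT = 0.000147272 s.
Utilization = t_tx / cycle = 2.13333e-07/0.000147272 = 0.145 %.

0.145 %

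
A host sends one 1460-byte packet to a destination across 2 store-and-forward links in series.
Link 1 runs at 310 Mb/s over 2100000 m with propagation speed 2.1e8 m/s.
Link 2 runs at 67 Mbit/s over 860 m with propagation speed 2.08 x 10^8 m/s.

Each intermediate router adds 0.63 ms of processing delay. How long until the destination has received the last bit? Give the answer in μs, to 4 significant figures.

10850 μs

L = 1460 × 8 = 11680 bits.
Transmission delays (L/R per hop): 37.6774, 174.328 μs; sum = 212.006 μs.
Propagation delays (d/s per hop): 10000, 4.13462 μs; sum = 10004.1 μs.
Processing at 1 router(s): 1 × 0.63 ms = 630 μs.
End-to-end = 10850 μs.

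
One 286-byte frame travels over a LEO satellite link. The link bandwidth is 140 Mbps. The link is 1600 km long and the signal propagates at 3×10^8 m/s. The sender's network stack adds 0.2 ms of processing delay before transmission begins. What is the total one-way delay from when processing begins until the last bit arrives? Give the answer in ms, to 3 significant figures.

L = 286 × 8 = 2288 bits.
Transmission delay = L/R = 2288 / 140000000 = 0.0163429 ms.
Propagation delay = d/s = 1600000 m / 300000000 m/s = 5.33333 ms.
Plus processing delay 0.2 ms = 0.2 ms.
Total = 5.55 ms.

5.55 ms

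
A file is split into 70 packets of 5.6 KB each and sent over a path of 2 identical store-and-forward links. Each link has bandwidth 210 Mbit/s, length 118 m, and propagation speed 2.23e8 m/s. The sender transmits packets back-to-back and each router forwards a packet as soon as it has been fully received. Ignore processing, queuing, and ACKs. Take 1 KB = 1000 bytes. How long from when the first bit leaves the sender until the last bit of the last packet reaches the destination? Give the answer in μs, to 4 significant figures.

15150 μs

Per-hop transmission t_tx = L/R = 44800/210000000 = 213.333 μs.
Per-hop propagation t_prop = 118/223000000 = 0.529148 μs.
Pipeline fill: first packet needs 2·t_tx to clear all hops; remaining 69 packets each add one t_tx.
Total = (2+70-1)·t_tx + 2·t_prop = 71·213.333 + 2·0.529148 = 15150 μs.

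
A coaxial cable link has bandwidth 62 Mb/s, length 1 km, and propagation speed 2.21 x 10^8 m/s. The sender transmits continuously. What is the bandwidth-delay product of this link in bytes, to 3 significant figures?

35.1 bytes

Propagation delay = 1000 / 221000000 = 4.52489e-06 s.
BDP = R × t_prop = 62000000 × 4.52489e-06 = 280.543 bits.
In bytes: 280.543/8 = 35.1 bytes.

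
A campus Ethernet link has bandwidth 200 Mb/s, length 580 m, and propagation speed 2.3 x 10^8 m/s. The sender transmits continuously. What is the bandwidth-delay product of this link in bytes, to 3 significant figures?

63.0 bytes

Propagation delay = 580 / 2.3e+08 = 2.52174e-06 s.
BDP = R × t_prop = 200000000 × 2.52174e-06 = 504.348 bits.
In bytes: 504.348/8 = 63.0 bytes.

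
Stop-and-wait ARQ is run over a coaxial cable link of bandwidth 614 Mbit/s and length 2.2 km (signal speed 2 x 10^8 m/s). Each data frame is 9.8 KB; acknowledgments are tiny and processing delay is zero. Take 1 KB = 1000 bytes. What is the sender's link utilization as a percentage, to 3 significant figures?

t_tx = L/R = 78400/614000000 = 0.000127687 s.
t_prop = 2200/200000000 = 1.1e-05 s; RTT = 2.2e-05 s.
Cycle = t_tx + RTT = 0.000149687 s.
Utilization = t_tx / cycle = 0.000127687/0.000149687 = 85.3 %.

85.3 %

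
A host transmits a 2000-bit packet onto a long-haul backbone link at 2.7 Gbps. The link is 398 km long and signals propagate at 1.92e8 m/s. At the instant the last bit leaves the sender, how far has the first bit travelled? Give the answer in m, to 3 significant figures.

142 m

t_tx = L/R = 2000/2700000000 = 7.40741e-07 s.
Distance = s × t_tx = 192000000 × 7.40741e-07 = 142 m.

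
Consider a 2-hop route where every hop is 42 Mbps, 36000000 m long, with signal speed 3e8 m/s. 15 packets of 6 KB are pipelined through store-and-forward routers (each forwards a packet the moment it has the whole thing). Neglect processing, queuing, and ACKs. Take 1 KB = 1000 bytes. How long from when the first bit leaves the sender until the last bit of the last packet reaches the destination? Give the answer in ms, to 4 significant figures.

258.3 ms

Per-hop transmission t_tx = L/R = 48000/42000000 = 1.14286 ms.
Per-hop propagation t_prop = 36000000/300000000 = 120 ms.
Pipeline fill: first packet needs 2·t_tx to clear all hops; remaining 14 packets each add one t_tx.
Total = (2+15-1)·t_tx + 2·t_prop = 16·1.14286 + 2·120 = 258.3 ms.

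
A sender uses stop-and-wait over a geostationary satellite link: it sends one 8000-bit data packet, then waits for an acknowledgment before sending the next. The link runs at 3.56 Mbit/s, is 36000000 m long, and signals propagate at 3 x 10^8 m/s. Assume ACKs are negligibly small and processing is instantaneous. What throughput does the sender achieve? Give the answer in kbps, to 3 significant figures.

33.0 kbps

t_tx = L/R = 8000/3560000 = 0.00224719 s.
t_prop = 36000000/300000000 = 0.12 s; RTT = 0.24 s.
Cycle = t_tx + RTT = 0.242247 s.
Throughput = L / cycle = 8000 / 0.242247 = 33.0 kbps.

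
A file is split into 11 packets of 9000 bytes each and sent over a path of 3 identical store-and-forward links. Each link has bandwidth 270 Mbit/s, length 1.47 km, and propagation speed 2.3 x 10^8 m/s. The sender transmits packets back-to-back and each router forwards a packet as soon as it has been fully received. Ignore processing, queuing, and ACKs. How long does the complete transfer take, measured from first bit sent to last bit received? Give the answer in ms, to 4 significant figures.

Per-hop transmission t_tx = L/R = 72000/270000000 = 0.266667 ms.
Per-hop propagation t_prop = 1470/2.3e+08 = 0.0063913 ms.
Pipeline fill: first packet needs 3·t_tx to clear all hops; remaining 10 packets each add one t_tx.
Total = (3+11-1)·t_tx + 3·t_prop = 13·0.266667 + 3·0.0063913 = 3.486 ms.

3.486 ms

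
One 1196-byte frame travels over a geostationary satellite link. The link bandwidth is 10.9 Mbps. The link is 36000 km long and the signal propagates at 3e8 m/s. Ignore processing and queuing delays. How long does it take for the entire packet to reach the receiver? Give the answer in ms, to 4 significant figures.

120.9 ms

L = 1196 × 8 = 9568 bits.
Transmission delay = L/R = 9568 / 10900000 = 0.877798 ms.
Propagation delay = d/s = 36000000 m / 300000000 m/s = 120 ms.
Total = 120.9 ms.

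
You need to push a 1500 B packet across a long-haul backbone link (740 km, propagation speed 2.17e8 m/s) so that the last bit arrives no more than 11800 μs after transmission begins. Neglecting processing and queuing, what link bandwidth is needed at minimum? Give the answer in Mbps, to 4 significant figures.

L = 12000 bits.
Propagation delay = 740000 / 217000000 = 3410.14 μs.
Transmission budget = 11800 − 3410.14 = 8389.86 μs.
R ≥ L / t_tx = 12000 bits / 0.00838986 s = 1.430 Mbps.

1.430 Mbps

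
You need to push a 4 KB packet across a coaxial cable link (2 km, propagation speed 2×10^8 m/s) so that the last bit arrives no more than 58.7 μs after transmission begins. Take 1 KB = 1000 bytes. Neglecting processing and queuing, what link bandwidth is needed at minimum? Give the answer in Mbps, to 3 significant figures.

L = 32000 bits.
Propagation delay = 2000 / 200000000 = 10 μs.
Transmission budget = 58.7 − 10 = 48.7 μs.
R ≥ L / t_tx = 32000 bits / 4.87e-05 s = 657 Mbps.

657 Mbps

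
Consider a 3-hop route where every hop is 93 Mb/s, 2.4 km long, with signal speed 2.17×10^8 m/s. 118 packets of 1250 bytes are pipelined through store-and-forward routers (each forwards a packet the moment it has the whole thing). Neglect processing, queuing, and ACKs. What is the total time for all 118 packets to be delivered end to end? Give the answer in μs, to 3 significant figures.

Per-hop transmission t_tx = L/R = 10000/93000000 = 107.527 μs.
Per-hop propagation t_prop = 2400/217000000 = 11.0599 μs.
Pipeline fill: first packet needs 3·t_tx to clear all hops; remaining 117 packets each add one t_tx.
Total = (3+118-1)·t_tx + 3·t_prop = 120·107.527 + 3·11.0599 = 12900 μs.

12900 μs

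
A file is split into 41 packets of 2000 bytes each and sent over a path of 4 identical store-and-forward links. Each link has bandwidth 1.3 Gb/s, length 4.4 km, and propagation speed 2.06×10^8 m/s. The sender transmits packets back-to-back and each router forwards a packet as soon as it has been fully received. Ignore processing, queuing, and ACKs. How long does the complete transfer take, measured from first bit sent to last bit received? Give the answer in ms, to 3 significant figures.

0.627 ms

Per-hop transmission t_tx = L/R = 16000/1300000000 = 0.0123077 ms.
Per-hop propagation t_prop = 4400/206000000 = 0.0213592 ms.
Pipeline fill: first packet needs 4·t_tx to clear all hops; remaining 40 packets each add one t_tx.
Total = (4+41-1)·t_tx + 4·t_prop = 44·0.0123077 + 4·0.0213592 = 0.627 ms.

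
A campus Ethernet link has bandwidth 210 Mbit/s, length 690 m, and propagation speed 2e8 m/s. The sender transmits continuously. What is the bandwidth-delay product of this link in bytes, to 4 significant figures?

90.56 bytes

Propagation delay = 690 / 200000000 = 3.45e-06 s.
BDP = R × t_prop = 210000000 × 3.45e-06 = 724.5 bits.
In bytes: 724.5/8 = 90.56 bytes.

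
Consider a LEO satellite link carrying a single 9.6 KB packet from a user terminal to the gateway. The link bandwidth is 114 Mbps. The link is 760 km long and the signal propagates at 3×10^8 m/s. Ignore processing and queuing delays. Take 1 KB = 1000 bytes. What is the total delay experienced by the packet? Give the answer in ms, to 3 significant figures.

3.21 ms

L = 76800 bits.
Transmission delay = L/R = 76800 / 114000000 = 0.673684 ms.
Propagation delay = d/s = 760000 m / 300000000 m/s = 2.53333 ms.
Total = 3.21 ms.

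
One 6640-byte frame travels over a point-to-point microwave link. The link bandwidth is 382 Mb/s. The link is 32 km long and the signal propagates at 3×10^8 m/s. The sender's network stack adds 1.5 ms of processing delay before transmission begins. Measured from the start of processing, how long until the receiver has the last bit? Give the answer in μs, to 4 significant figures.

L = 6640 × 8 = 53120 bits.
Transmission delay = L/R = 53120 / 382000000 = 139.058 μs.
Propagation delay = d/s = 32000 m / 300000000 m/s = 106.667 μs.
Plus processing delay 1.5 ms = 1500 μs.
Total = 1746 μs.

1746 μs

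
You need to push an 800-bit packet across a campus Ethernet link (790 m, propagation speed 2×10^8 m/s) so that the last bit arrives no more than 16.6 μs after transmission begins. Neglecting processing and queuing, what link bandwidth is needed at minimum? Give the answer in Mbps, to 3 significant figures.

63.2 Mbps

Propagation delay = 790 / 200000000 = 3.95 μs.
Transmission budget = 16.6 − 3.95 = 12.65 μs.
R ≥ L / t_tx = 800 bits / 1.265e-05 s = 63.2 Mbps.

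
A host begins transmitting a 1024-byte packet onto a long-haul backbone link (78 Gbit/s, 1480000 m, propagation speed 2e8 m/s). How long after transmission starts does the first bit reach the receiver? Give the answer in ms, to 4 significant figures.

7.400 ms

First bit experiences only propagation delay: d/s = 1480000/200000000 = 7.400 ms.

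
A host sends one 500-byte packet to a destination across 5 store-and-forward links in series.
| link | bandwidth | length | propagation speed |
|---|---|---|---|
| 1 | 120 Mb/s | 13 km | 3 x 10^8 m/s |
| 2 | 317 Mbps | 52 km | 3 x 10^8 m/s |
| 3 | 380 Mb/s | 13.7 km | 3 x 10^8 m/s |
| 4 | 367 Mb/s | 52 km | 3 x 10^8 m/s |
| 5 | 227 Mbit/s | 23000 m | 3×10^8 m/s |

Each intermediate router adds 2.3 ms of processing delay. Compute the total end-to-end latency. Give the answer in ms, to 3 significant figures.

L = 500 × 8 = 4000 bits.
Transmission delays (L/R per hop): 0.0333333, 0.0126183, 0.0105263, 0.0108992, 0.0176211 ms; sum = 0.0849983 ms.
Propagation delays (d/s per hop): 0.0433333, 0.173333, 0.0456667, 0.173333, 0.0766667 ms; sum = 0.512333 ms.
Processing at 4 router(s): 4 × 2.3 ms = 9.2 ms.
End-to-end = 9.80 ms.

9.80 ms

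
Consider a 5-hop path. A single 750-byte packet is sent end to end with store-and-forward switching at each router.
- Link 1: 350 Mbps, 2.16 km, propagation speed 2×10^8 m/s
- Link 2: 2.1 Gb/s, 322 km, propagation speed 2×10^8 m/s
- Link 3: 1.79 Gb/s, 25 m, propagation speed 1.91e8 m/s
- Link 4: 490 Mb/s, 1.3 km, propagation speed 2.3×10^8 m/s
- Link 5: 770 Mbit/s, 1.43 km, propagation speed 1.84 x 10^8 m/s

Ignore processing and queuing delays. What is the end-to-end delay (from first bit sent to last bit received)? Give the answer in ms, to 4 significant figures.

1.678 ms

L = 750 × 8 = 6000 bits.
Transmission delays (L/R per hop): 0.0171429, 0.00285714, 0.00335196, 0.0122449, 0.00779221 ms; sum = 0.0433891 ms.
Propagation delays (d/s per hop): 0.0108, 1.61, 0.00013089, 0.00565217, 0.00777174 ms; sum = 1.63435 ms.
End-to-end = 1.678 ms.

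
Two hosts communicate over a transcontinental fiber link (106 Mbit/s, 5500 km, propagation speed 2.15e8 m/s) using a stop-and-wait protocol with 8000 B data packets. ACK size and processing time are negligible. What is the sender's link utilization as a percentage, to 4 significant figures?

t_tx = L/R = 64000/106000000 = 0.000603774 s.
t_prop = 5500000/215000000 = 0.0255814 s; RTT = 0.0511628 s.
Cycle = t_tx + RTT = 0.0517666 s.
Utilization = t_tx / cycle = 0.000603774/0.0517666 = 1.166 %.

1.166 %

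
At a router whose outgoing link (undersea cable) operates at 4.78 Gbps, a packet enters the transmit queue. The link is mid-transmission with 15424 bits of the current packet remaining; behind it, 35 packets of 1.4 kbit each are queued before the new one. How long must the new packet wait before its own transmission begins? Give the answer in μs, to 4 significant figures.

13.48 μs

Each queued packet: L/R = 1400/4780000000 = 0.292887 μs.
35 queued → 10.251 μs.
Plus remaining 15424 bits of current packet: 3.22678 μs.
Queuing delay = 13.48 μs.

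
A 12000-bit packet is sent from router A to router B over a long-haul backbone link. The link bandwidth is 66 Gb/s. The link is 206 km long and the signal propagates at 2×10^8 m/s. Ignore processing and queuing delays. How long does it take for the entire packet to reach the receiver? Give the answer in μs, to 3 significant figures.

Transmission delay = L/R = 12000 / 66000000000 = 0.181818 μs.
Propagation delay = d/s = 206000 m / 200000000 m/s = 1030 μs.
Total = 1030 μs.

1030 μs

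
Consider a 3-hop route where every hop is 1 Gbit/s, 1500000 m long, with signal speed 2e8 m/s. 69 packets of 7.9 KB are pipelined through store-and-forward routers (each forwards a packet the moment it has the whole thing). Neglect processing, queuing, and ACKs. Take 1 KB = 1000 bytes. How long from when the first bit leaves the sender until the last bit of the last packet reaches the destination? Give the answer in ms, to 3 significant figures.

Per-hop transmission t_tx = L/R = 63200/1000000000 = 0.0632 ms.
Per-hop propagation t_prop = 1500000/200000000 = 7.5 ms.
Pipeline fill: first packet needs 3·t_tx to clear all hops; remaining 68 packets each add one t_tx.
Total = (3+69-1)·t_tx + 3·t_prop = 71·0.0632 + 3·7.5 = 27.0 ms.

27.0 ms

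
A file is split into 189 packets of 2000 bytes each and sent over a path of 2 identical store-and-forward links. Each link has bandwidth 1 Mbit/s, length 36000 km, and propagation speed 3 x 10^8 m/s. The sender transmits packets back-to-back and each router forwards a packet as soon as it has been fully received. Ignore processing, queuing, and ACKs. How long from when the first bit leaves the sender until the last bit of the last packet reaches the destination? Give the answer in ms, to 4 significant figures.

Per-hop transmission t_tx = L/R = 16000/1000000 = 16 ms.
Per-hop propagation t_prop = 36000000/300000000 = 120 ms.
Pipeline fill: first packet needs 2·t_tx to clear all hops; remaining 188 packets each add one t_tx.
Total = (2+189-1)·t_tx + 2·t_prop = 190·16 + 2·120 = 3280 ms.

3280 ms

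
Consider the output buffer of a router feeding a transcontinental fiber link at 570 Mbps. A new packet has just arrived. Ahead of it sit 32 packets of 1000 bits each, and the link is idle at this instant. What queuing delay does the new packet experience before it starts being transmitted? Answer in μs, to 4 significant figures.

Each queued packet: L/R = 1000/570000000 = 1.75439 μs.
32 queued → 56.1404 μs.
Queuing delay = 56.14 μs.

56.14 μs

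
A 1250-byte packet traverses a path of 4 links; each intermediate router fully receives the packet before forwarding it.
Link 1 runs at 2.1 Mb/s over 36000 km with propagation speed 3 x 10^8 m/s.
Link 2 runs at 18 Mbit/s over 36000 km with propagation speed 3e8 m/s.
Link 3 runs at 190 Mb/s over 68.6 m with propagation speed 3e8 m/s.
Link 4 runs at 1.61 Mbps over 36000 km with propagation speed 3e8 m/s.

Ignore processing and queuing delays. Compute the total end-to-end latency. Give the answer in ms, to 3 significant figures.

372 ms

L = 1250 × 8 = 10000 bits.
Transmission delays (L/R per hop): 4.7619, 0.555556, 0.0526316, 6.21118 ms; sum = 11.5813 ms.
Propagation delays (d/s per hop): 120, 120, 0.000228667, 120 ms; sum = 360 ms.
End-to-end = 372 ms.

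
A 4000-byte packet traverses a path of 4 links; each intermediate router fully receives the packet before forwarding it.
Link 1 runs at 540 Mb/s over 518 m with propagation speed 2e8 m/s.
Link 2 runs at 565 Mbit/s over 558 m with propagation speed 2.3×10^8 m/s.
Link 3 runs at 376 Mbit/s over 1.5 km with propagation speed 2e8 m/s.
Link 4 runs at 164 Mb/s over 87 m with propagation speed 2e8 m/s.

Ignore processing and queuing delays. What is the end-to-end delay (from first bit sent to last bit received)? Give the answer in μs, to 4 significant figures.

L = 4000 × 8 = 32000 bits.
Transmission delays (L/R per hop): 59.2593, 56.6372, 85.1064, 195.122 μs; sum = 396.125 μs.
Propagation delays (d/s per hop): 2.59, 2.42609, 7.5, 0.435 μs; sum = 12.9511 μs.
End-to-end = 409.1 μs.

409.1 μs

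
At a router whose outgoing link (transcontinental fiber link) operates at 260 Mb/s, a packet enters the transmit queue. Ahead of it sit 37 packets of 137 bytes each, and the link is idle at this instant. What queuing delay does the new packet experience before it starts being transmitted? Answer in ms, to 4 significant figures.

Each queued packet: L/R = 1096/260000000 = 0.00421538 ms.
37 queued → 0.155969 ms.
Queuing delay = 0.1560 ms.

0.1560 ms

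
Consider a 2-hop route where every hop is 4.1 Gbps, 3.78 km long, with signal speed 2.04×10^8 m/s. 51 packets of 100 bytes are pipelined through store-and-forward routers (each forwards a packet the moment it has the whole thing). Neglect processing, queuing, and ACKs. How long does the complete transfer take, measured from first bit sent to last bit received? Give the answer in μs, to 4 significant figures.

Per-hop transmission t_tx = L/R = 800/4.1e+09 = 0.195122 μs.
Per-hop propagation t_prop = 3780/204000000 = 18.5294 μs.
Pipeline fill: first packet needs 2·t_tx to clear all hops; remaining 50 packets each add one t_tx.
Total = (2+51-1)·t_tx + 2·t_prop = 52·0.195122 + 2·18.5294 = 47.21 μs.

47.21 μs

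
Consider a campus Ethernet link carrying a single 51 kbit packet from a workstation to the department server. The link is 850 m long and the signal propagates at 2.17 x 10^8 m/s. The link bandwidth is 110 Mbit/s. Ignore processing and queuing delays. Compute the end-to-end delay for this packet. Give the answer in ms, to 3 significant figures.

L = 51000 bits.
Transmission delay = L/R = 51000 / 110000000 = 0.463636 ms.
Propagation delay = d/s = 850 m / 217000000 m/s = 0.00391705 ms.
Total = 0.468 ms.

0.468 ms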